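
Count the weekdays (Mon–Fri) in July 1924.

23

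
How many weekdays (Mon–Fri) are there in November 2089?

22

Nov 1, 2089 is a Tuesday.
From Nov 1, 2089 to Nov 30, 2089 is 30 days inclusive.
30 = 7 × 4 + 2, so there are 4 full weeks plus 2 extra days.
Each full week contributes 5 weekdays (Mon–Fri): 4 × 5 = 20.
The 2 extra days are Tue, Wed — 2 of them qualify.
Total: 20 + 2 = 22.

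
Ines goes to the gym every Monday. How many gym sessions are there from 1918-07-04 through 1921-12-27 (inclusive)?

182

1918-07-04 is a Thursday.
That's 1273 days from start to end, counting both.
1273 = 7 × 181 + 6, so there are 181 full weeks plus 6 extra days.
Each full week contributes one Monday: 181 so far.
The 6 extra days are Thursday, Friday, Saturday, Sunday, Monday, Tuesday — 1 of them qualifies.
Total: 181 + 1 = 182.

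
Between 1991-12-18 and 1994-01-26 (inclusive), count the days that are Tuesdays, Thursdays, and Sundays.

330

1991-12-18 is a Wednesday.
The range spans 771 days (inclusive of both endpoints).
771 = 7 × 110 + 1, so there are 110 full weeks plus 1 extra day.
Each full week contributes 3 days from the set (Tue, Thu, Sun): 110 × 3 = 330.
The 1 extra day is Wed — none qualify.
Total: 330 + 0 = 330.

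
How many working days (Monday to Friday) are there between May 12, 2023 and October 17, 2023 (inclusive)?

113

May 12, 2023 is a Friday.
The range spans 159 days (inclusive of both endpoints).
159 = 7 × 22 + 5, so there are 22 full weeks plus 5 extra days.
Each full week contributes 5 weekdays (Mon–Fri): 22 × 5 = 110.
The 5 extra days are Fri, Sat, Sun, Mon, Tue — 3 of them qualify.
Total: 110 + 3 = 113.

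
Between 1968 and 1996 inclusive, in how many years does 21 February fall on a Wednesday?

Day of week of February 21 in each year:
1968: Wed ✓, 1969: Fri, 1970: Sat, 1971: Sun, 1972: Mon, 1973: Wed ✓, 1974: Thu, 1975: Fri, 1976: Sat, 1977: Mon, 1978: Tue, 1979: Wed ✓, 1980: Thu, 1981: Sat, 1982: Sun, 1983: Mon, 1984: Tue, 1985: Thu, 1986: Fri, 1987: Sat, 1988: Sun, 1989: Tue, 1990: Wed ✓, 1991: Thu, 1992: Fri, 1993: Sun, 1994: Mon, 1995: Tue, 1996: Wed ✓
Wednesdays: 1968, 1973, 1979, 1990, 1996.

5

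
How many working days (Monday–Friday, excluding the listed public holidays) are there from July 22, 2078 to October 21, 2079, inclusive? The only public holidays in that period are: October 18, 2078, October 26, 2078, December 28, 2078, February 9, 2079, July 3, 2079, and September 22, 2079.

July 22, 2078 is a Friday.
That's 457 days from start to end, counting both.
457 = 7 × 65 + 2, so there are 65 full weeks plus 2 extra days.
Each full week contributes 5 weekdays (Mon–Fri): 65 × 5 = 325.
The 2 extra days are Friday, Saturday — 1 of them qualifies.
Total: 325 + 1 = 326.
Holidays: October 18, 2078 (Tue); October 26, 2078 (Wed); December 28, 2078 (Wed); February 9, 2079 (Thu); July 3, 2079 (Mon); September 22, 2079 (Fri).
All 6 holidays fall on weekdays, so subtract 6.
Business days: 326 − 6 = 320.

320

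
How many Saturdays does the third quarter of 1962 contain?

13

1962-07-01 is a Sunday.
That's 92 days from start to end, counting both.
92 = 7 × 13 + 1, so there are 13 full weeks plus 1 extra day.
Each full week contributes one Saturday: 13 so far.
The 1 extra day is Sunday — none qualify.
Total: 13 + 0 = 13.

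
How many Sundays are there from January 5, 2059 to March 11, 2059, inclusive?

10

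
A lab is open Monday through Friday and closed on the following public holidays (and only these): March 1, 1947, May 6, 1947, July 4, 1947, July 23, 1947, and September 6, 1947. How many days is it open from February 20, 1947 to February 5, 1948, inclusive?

248

February 20, 1947 is a Thursday.
The range spans 351 days (inclusive of both endpoints).
351 = 7 × 50 + 1, so there are 50 full weeks plus 1 extra day.
Each full week contributes 5 weekdays (Mon–Fri): 50 × 5 = 250.
The 1 extra day is Thursday — 1 of them qualifies.
Total: 250 + 1 = 251.
Holidays: March 1, 1947 (Sat); May 6, 1947 (Tue); July 4, 1947 (Fri); July 23, 1947 (Wed); September 6, 1947 (Sat).
3 of the 5 holidays fall on weekdays; the rest are weekends and were already excluded.
Business days: 251 − 3 = 248.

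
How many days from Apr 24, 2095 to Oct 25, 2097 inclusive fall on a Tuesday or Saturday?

Apr 24, 2095 is a Sunday.
That's 916 days from start to end, counting both.
916 = 7 × 130 + 6, so there are 130 full weeks plus 6 extra days.
Each full week contributes 2 days from the set (Tue, Sat): 130 × 2 = 260.
The 6 extra days are Sunday, Monday, Tuesday, Wednesday, Thursday, Friday — 1 of them qualifies.
Total: 260 + 1 = 261.

261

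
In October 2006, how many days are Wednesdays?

2006-10-01 is a Sunday.
The range spans 31 days (inclusive of both endpoints).
31 = 7 × 4 + 3, so there are 4 full weeks plus 3 extra days.
Each full week contributes one Wednesday: 4 so far.
The 3 extra days are Sun, Mon, Tue — none qualify.
Total: 4 + 0 = 4.

4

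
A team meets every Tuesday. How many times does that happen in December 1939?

1939-12-01 is a Friday.
That's 31 days from start to end, counting both.
31 = 7 × 4 + 3, so there are 4 full weeks plus 3 extra days.
Each full week contributes one Tuesday: 4 so far.
The 3 extra days are Friday, Saturday, Sunday — none qualify.
Total: 4 + 0 = 4.

4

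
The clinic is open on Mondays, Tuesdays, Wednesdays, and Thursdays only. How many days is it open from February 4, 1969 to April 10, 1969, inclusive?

39

February 4, 1969 is a Tuesday.
The range spans 66 days (inclusive of both endpoints).
66 = 7 × 9 + 3, so there are 9 full weeks plus 3 extra days.
Each full week contributes 4 days from the set (Mon, Tue, Wed, Thu): 9 × 4 = 36.
The 3 extra days are Tue, Wed, Thu — 3 of them qualify.
Total: 36 + 3 = 39.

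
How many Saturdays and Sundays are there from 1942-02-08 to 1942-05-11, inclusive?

27

1942-02-08 is a Sunday.
From 1942-02-08 to 1942-05-11 is 93 days inclusive.
93 = 7 × 13 + 2, so there are 13 full weeks plus 2 extra days.
Each full week contributes 2 weekend days (Sat, Sun): 13 × 2 = 26.
The 2 extra days are Sun, Mon — 1 of them qualifies.
Total: 26 + 1 = 27.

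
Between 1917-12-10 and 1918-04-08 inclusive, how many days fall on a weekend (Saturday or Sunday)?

1917-12-10 is a Monday.
The range spans 120 days (inclusive of both endpoints).
120 = 7 × 17 + 1, so there are 17 full weeks plus 1 extra day.
Each full week contributes 2 weekend days (Sat, Sun): 17 × 2 = 34.
The 1 extra day is Mon — none qualify.
Total: 34 + 0 = 34.

34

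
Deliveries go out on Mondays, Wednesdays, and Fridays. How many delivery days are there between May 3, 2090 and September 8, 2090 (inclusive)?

56

May 3, 2090 is a Wednesday.
From May 3, 2090 to September 8, 2090 is 129 days inclusive.
129 = 7 × 18 + 3, so there are 18 full weeks plus 3 extra days.
Each full week contributes 3 days from the set (Mon, Wed, Fri): 18 × 3 = 54.
The 3 extra days are Wed, Thu, Fri — 2 of them qualify.
Total: 54 + 2 = 56.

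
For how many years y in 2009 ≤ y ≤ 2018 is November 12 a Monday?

2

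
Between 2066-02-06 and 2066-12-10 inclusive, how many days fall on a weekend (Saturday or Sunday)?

88

2066-02-06 is a Saturday.
From 2066-02-06 to 2066-12-10 is 308 days inclusive.
308 = 7 × 44, so the span is exactly 44 full weeks.
Each full week contributes 2 weekend days (Sat, Sun): 44 × 2 = 88.
Total: 88.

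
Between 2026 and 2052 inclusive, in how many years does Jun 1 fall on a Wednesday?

Day of week of June 1 in each year:
2026: Mon, 2027: Tue, 2028: Thu, 2029: Fri, 2030: Sat, 2031: Sun, 2032: Tue, 2033: Wed ✓, 2034: Thu, 2035: Fri, 2036: Sun, 2037: Mon, 2038: Tue, 2039: Wed ✓, 2040: Fri, 2041: Sat, 2042: Sun, 2043: Mon, 2044: Wed ✓, 2045: Thu, 2046: Fri, 2047: Sat, 2048: Mon, 2049: Tue, 2050: Wed ✓, 2051: Thu, 2052: Sat
Wednesdays: 2033, 2039, 2044, 2050.

4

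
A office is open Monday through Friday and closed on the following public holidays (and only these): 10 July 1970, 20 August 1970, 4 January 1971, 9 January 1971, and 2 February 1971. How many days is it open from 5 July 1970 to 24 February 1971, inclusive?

5 July 1970 is a Sunday.
That's 235 days from start to end, counting both.
235 = 7 × 33 + 4, so there are 33 full weeks plus 4 extra days.
Each full week contributes 5 weekdays (Mon–Fri): 33 × 5 = 165.
The 4 extra days are Sunday, Monday, Tuesday, Wednesday — 3 of them qualify.
Total: 165 + 3 = 168.
Holidays: 10 July 1970 (Fri); 20 August 1970 (Thu); 4 January 1971 (Mon); 9 January 1971 (Sat); 2 February 1971 (Tue).
4 of the 5 holidays fall on weekdays; the rest are weekends and were already excluded.
Business days: 168 − 4 = 164.

164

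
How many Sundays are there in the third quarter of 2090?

13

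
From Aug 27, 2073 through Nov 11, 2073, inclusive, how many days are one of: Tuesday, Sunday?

Aug 27, 2073 is a Sunday.
From Aug 27, 2073 to Nov 11, 2073 is 77 days inclusive.
77 = 7 × 11, so the span is exactly 11 full weeks.
Each full week contributes 2 days from the set (Tue, Sun): 11 × 2 = 22.

22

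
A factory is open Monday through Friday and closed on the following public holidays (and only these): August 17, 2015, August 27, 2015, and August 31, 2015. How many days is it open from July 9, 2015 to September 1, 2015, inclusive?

36 working days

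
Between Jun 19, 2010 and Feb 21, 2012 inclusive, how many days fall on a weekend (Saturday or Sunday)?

Jun 19, 2010 is a Saturday.
From Jun 19, 2010 to Feb 21, 2012 is 613 days inclusive.
613 = 7 × 87 + 4, so there are 87 full weeks plus 4 extra days.
Each full week contributes 2 weekend days (Sat, Sun): 87 × 2 = 174.
The 4 extra days are Saturday, Sunday, Monday, Tuesday — 2 of them qualify.
Total: 174 + 2 = 176.

176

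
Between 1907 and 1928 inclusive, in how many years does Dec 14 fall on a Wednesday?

Day of week of December 14 in each year:
1907: Sat, 1908: Mon, 1909: Tue, 1910: Wed ✓, 1911: Thu, 1912: Sat, 1913: Sun, 1914: Mon, 1915: Tue, 1916: Thu, 1917: Fri, 1918: Sat, 1919: Sun, 1920: Tue, 1921: Wed ✓, 1922: Thu, 1923: Fri, 1924: Sun, 1925: Mon, 1926: Tue, 1927: Wed ✓, 1928: Fri
Wednesdays: 1910, 1921, 1927.

3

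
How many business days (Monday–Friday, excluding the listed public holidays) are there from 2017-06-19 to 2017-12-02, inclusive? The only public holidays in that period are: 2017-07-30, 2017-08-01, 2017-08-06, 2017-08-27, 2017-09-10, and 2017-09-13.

118 business days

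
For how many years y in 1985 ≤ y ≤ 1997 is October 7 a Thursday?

1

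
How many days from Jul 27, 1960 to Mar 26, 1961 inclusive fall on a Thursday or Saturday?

Jul 27, 1960 is a Wednesday.
That's 243 days from start to end, counting both.
243 = 7 × 34 + 5, so there are 34 full weeks plus 5 extra days.
Each full week contributes 2 days from the set (Thu, Sat): 34 × 2 = 68.
The 5 extra days are Wed, Thu, Fri, Sat, Sun — 2 of them qualify.
Total: 68 + 2 = 70.

70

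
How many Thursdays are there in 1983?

52

1983-01-01 is a Saturday.
The range spans 365 days (inclusive of both endpoints).
365 = 7 × 52 + 1, so there are 52 full weeks plus 1 extra day.
Each full week contributes one Thursday: 52 so far.
The 1 extra day is Saturday — none qualify.
Total: 52 + 0 = 52.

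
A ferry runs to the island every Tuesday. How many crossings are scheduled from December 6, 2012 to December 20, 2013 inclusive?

December 6, 2012 is a Thursday.
The range spans 380 days (inclusive of both endpoints).
380 = 7 × 54 + 2, so there are 54 full weeks plus 2 extra days.
Each full week contributes one Tuesday: 54 so far.
The 2 extra days are Thu, Fri — none qualify.
Total: 54 + 0 = 54.

54 Tuesdays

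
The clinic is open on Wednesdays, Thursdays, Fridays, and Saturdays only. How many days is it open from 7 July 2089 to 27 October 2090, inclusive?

7 July 2089 is a Thursday.
From 7 July 2089 to 27 October 2090 is 478 days inclusive.
478 = 7 × 68 + 2, so there are 68 full weeks plus 2 extra days.
Each full week contributes 4 days from the set (Wed, Thu, Fri, Sat): 68 × 4 = 272.
The 2 extra days are Thursday, Friday — 2 of them qualify.
Total: 272 + 2 = 274.

274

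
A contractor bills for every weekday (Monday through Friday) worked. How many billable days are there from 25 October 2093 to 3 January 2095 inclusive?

311

25 October 2093 is a Sunday.
From 25 October 2093 to 3 January 2095 is 436 days inclusive.
436 = 7 × 62 + 2, so there are 62 full weeks plus 2 extra days.
Each full week contributes 5 weekdays (Mon–Fri): 62 × 5 = 310.
The 2 extra days are Sunday, Monday — 1 of them qualifies.
Total: 310 + 1 = 311.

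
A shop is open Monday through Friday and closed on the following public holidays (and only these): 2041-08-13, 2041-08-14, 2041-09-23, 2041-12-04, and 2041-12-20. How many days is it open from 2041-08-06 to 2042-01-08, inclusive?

2041-08-06 is a Tuesday.
The range spans 156 days (inclusive of both endpoints).
156 = 7 × 22 + 2, so there are 22 full weeks plus 2 extra days.
Each full week contributes 5 weekdays (Mon–Fri): 22 × 5 = 110.
The 2 extra days are Tuesday, Wednesday — 2 of them qualify.
Total: 110 + 2 = 112.
Holidays: 2041-08-13 (Tue); 2041-08-14 (Wed); 2041-09-23 (Mon); 2041-12-04 (Wed); 2041-12-20 (Fri).
All 5 holidays fall on weekdays, so subtract 5.
Business days: 112 − 5 = 107.

107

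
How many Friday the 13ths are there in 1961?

2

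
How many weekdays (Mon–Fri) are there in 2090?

Jan 1, 2090 is a Sunday.
From Jan 1, 2090 to Dec 31, 2090 is 365 days inclusive.
365 = 7 × 52 + 1, so there are 52 full weeks plus 1 extra day.
Each full week contributes 5 weekdays (Mon–Fri): 52 × 5 = 260.
The 1 extra day is Sunday — none qualify.
Total: 260 + 0 = 260.

260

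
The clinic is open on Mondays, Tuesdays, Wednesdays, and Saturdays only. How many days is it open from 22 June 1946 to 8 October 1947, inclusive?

22 June 1946 is a Saturday.
The range spans 474 days (inclusive of both endpoints).
474 = 7 × 67 + 5, so there are 67 full weeks plus 5 extra days.
Each full week contributes 4 days from the set (Mon, Tue, Wed, Sat): 67 × 4 = 268.
The 5 extra days are Sat, Sun, Mon, Tue, Wed — 4 of them qualify.
Total: 268 + 4 = 272.

272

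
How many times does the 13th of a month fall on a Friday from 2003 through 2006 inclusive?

Friday-the-13ths by year:
2003: Jun
2004: Feb, Aug
2005: May
2006: Jan, Oct

6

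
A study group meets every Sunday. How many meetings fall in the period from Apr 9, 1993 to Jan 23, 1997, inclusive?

198

Apr 9, 1993 is a Friday.
The range spans 1386 days (inclusive of both endpoints).
1386 = 7 × 198, so the span is exactly 198 full weeks.
Each full week contributes one Sunday: 198 so far.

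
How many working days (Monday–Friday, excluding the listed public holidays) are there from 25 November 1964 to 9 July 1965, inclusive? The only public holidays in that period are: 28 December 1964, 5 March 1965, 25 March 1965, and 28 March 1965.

160 working days

25 November 1964 is a Wednesday.
From 25 November 1964 to 9 July 1965 is 227 days inclusive.
227 = 7 × 32 + 3, so there are 32 full weeks plus 3 extra days.
Each full week contributes 5 weekdays (Mon–Fri): 32 × 5 = 160.
The 3 extra days are Wed, Thu, Fri — 3 of them qualify.
Total: 160 + 3 = 163.
Holidays: 28 December 1964 (Mon); 5 March 1965 (Fri); 25 March 1965 (Thu); 28 March 1965 (Sun).
3 of the 4 holidays fall on weekdays; the rest are weekends and were already excluded.
Business days: 163 − 3 = 160.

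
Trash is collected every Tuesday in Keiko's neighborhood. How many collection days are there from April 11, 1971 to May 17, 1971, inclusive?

5

April 11, 1971 is a Sunday.
The range spans 37 days (inclusive of both endpoints).
37 = 7 × 5 + 2, so there are 5 full weeks plus 2 extra days.
Each full week contributes one Tuesday: 5 so far.
The 2 extra days are Sunday, Monday — none qualify.
Total: 5 + 0 = 5.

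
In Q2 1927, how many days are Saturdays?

Apr 1, 1927 is a Friday.
That's 91 days from start to end, counting both.
91 = 7 × 13, so the span is exactly 13 full weeks.
Each full week contributes one Saturday: 13 so far.

13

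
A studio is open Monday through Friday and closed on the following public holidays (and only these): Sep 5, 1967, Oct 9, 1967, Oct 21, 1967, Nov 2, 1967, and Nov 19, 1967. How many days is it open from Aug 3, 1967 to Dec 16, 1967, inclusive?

94 working days

Aug 3, 1967 is a Thursday.
That's 136 days from start to end, counting both.
136 = 7 × 19 + 3, so there are 19 full weeks plus 3 extra days.
Each full week contributes 5 weekdays (Mon–Fri): 19 × 5 = 95.
The 3 extra days are Thu, Fri, Sat — 2 of them qualify.
Total: 95 + 2 = 97.
Holidays: Sep 5, 1967 (Tue); Oct 9, 1967 (Mon); Oct 21, 1967 (Sat); Nov 2, 1967 (Thu); Nov 19, 1967 (Sun).
3 of the 5 holidays fall on weekdays; the rest are weekends and were already excluded.
Business days: 97 − 3 = 94.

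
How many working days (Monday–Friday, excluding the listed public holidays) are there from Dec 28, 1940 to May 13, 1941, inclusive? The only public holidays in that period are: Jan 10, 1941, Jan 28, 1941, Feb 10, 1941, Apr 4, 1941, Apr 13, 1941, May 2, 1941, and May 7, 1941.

91

Dec 28, 1940 is a Saturday.
That's 137 days from start to end, counting both.
137 = 7 × 19 + 4, so there are 19 full weeks plus 4 extra days.
Each full week contributes 5 weekdays (Mon–Fri): 19 × 5 = 95.
The 4 extra days are Sat, Sun, Mon, Tue — 2 of them qualify.
Total: 95 + 2 = 97.
Holidays: Jan 10, 1941 (Fri); Jan 28, 1941 (Tue); Feb 10, 1941 (Mon); Apr 4, 1941 (Fri); Apr 13, 1941 (Sun); May 2, 1941 (Fri); May 7, 1941 (Wed).
6 of the 7 holidays fall on weekdays; the rest are weekends and were already excluded.
Business days: 97 − 6 = 91.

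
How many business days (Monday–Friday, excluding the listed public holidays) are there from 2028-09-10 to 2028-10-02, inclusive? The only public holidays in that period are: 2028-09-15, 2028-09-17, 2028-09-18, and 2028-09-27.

13

2028-09-10 is a Sunday.
The range spans 23 days (inclusive of both endpoints).
23 = 7 × 3 + 2, so there are 3 full weeks plus 2 extra days.
Each full week contributes 5 weekdays (Mon–Fri): 3 × 5 = 15.
The 2 extra days are Sun, Mon — 1 of them qualifies.
Total: 15 + 1 = 16.
Holidays: 2028-09-15 (Fri); 2028-09-17 (Sun); 2028-09-18 (Mon); 2028-09-27 (Wed).
3 of the 4 holidays fall on weekdays; the rest are weekends and were already excluded.
Business days: 16 − 3 = 13.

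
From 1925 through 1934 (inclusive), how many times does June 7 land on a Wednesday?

1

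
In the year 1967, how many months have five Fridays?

4

A month has five Fridays exactly when Friday falls within its first (length − 28) days.
Jan: 31 days, starts Sun → 5 of Sun, Mon, Tue
Feb: 28 days, starts Wed → 5 of (none)
Mar: 31 days, starts Wed → 5 of Wed, Thu, Fri ✓
Apr: 30 days, starts Sat → 5 of Sat, Sun
May: 31 days, starts Mon → 5 of Mon, Tue, Wed
Jun: 30 days, starts Thu → 5 of Thu, Fri ✓
Jul: 31 days, starts Sat → 5 of Sat, Sun, Mon
Aug: 31 days, starts Tue → 5 of Tue, Wed, Thu
Sep: 30 days, starts Fri → 5 of Fri, Sat ✓
Oct: 31 days, starts Sun → 5 of Sun, Mon, Tue
Nov: 30 days, starts Wed → 5 of Wed, Thu
Dec: 31 days, starts Fri → 5 of Fri, Sat, Sun ✓
Months with five Fridays: Mar, Jun, Sep, Dec.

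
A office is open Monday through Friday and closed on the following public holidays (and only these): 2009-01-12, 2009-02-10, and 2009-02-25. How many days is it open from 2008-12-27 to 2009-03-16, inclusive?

2008-12-27 is a Saturday.
From 2008-12-27 to 2009-03-16 is 80 days inclusive.
80 = 7 × 11 + 3, so there are 11 full weeks plus 3 extra days.
Each full week contributes 5 weekdays (Mon–Fri): 11 × 5 = 55.
The 3 extra days are Saturday, Sunday, Monday — 1 of them qualifies.
Total: 55 + 1 = 56.
Holidays: 2009-01-12 (Mon); 2009-02-10 (Tue); 2009-02-25 (Wed).
All 3 holidays fall on weekdays, so subtract 3.
Business days: 56 − 3 = 53.

53 business days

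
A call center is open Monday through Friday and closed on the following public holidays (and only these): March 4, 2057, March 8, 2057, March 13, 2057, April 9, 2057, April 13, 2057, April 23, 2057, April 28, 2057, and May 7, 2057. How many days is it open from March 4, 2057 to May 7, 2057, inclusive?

40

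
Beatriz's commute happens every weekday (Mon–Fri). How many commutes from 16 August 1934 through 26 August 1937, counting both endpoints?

16 August 1934 is a Thursday.
From 16 August 1934 to 26 August 1937 is 1107 days inclusive.
1107 = 7 × 158 + 1, so there are 158 full weeks plus 1 extra day.
Each full week contributes 5 weekdays (Mon–Fri): 158 × 5 = 790.
The 1 extra day is Thu — 1 of them qualifies.
Total: 790 + 1 = 791.

791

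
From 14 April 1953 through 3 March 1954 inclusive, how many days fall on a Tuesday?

47

14 April 1953 is a Tuesday.
From 14 April 1953 to 3 March 1954 is 324 days inclusive.
324 = 7 × 46 + 2, so there are 46 full weeks plus 2 extra days.
Each full week contributes one Tuesday: 46 so far.
The 2 extra days are Tuesday, Wednesday — 1 of them qualifies.
Total: 46 + 1 = 47.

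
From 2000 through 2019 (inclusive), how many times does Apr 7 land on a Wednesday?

2

Day of week of April 7 in each year:
2000: Fri, 2001: Sat, 2002: Sun, 2003: Mon, 2004: Wed ✓, 2005: Thu, 2006: Fri, 2007: Sat, 2008: Mon, 2009: Tue, 2010: Wed ✓, 2011: Thu, 2012: Sat, 2013: Sun, 2014: Mon, 2015: Tue, 2016: Thu, 2017: Fri, 2018: Sat, 2019: Sun
Wednesdays: 2004, 2010.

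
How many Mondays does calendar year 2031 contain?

52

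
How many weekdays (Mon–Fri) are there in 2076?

262 weekdays

January 1, 2076 is a Wednesday.
That's 366 days from start to end, counting both.
366 = 7 × 52 + 2, so there are 52 full weeks plus 2 extra days.
Each full week contributes 5 weekdays (Mon–Fri): 52 × 5 = 260.
The 2 extra days are Wednesday, Thursday — 2 of them qualify.
Total: 260 + 2 = 262.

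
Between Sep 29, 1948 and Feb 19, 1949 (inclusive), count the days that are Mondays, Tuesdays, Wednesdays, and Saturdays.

82

Sep 29, 1948 is a Wednesday.
That's 144 days from start to end, counting both.
144 = 7 × 20 + 4, so there are 20 full weeks plus 4 extra days.
Each full week contributes 4 days from the set (Mon, Tue, Wed, Sat): 20 × 4 = 80.
The 4 extra days are Wednesday, Thursday, Friday, Saturday — 2 of them qualify.
Total: 80 + 2 = 82.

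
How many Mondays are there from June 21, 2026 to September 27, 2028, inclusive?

119

June 21, 2026 is a Sunday.
From June 21, 2026 to September 27, 2028 is 830 days inclusive.
830 = 7 × 118 + 4, so there are 118 full weeks plus 4 extra days.
Each full week contributes one Monday: 118 so far.
The 4 extra days are Sun, Mon, Tue, Wed — 1 of them qualifies.
Total: 118 + 1 = 119.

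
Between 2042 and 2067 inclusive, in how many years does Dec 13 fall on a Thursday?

Day of week of December 13 in each year:
2042: Sat, 2043: Sun, 2044: Tue, 2045: Wed, 2046: Thu ✓, 2047: Fri, 2048: Sun, 2049: Mon, 2050: Tue, 2051: Wed, 2052: Fri, 2053: Sat, 2054: Sun, 2055: Mon, 2056: Wed, 2057: Thu ✓, 2058: Fri, 2059: Sat, 2060: Mon, 2061: Tue, 2062: Wed, 2063: Thu ✓, 2064: Sat, 2065: Sun, 2066: Mon, 2067: Tue
Thursdays: 2046, 2057, 2063.

3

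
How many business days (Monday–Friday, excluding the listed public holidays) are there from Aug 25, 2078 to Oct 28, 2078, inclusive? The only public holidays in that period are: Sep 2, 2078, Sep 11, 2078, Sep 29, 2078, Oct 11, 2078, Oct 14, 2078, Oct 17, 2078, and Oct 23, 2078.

42

Aug 25, 2078 is a Thursday.
From Aug 25, 2078 to Oct 28, 2078 is 65 days inclusive.
65 = 7 × 9 + 2, so there are 9 full weeks plus 2 extra days.
Each full week contributes 5 weekdays (Mon–Fri): 9 × 5 = 45.
The 2 extra days are Thursday, Friday — 2 of them qualify.
Total: 45 + 2 = 47.
Holidays: Sep 2, 2078 (Fri); Sep 11, 2078 (Sun); Sep 29, 2078 (Thu); Oct 11, 2078 (Tue); Oct 14, 2078 (Fri); Oct 17, 2078 (Mon); Oct 23, 2078 (Sun).
5 of the 7 holidays fall on weekdays; the rest are weekends and were already excluded.
Business days: 47 − 5 = 42.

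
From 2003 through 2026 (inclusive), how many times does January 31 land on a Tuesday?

4

Day of week of January 31 in each year:
2003: Fri, 2004: Sat, 2005: Mon, 2006: Tue ✓, 2007: Wed, 2008: Thu, 2009: Sat, 2010: Sun, 2011: Mon, 2012: Tue ✓, 2013: Thu, 2014: Fri, 2015: Sat, 2016: Sun, 2017: Tue ✓, 2018: Wed, 2019: Thu, 2020: Fri, 2021: Sun, 2022: Mon, 2023: Tue ✓, 2024: Wed, 2025: Fri, 2026: Sat
Tuesdays: 2006, 2012, 2017, 2023.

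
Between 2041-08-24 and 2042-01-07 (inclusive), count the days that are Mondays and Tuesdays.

2041-08-24 is a Saturday.
The range spans 137 days (inclusive of both endpoints).
137 = 7 × 19 + 4, so there are 19 full weeks plus 4 extra days.
Each full week contributes 2 days from the set (Mon, Tue): 19 × 2 = 38.
The 4 extra days are Saturday, Sunday, Monday, Tuesday — 2 of them qualify.
Total: 38 + 2 = 40.

40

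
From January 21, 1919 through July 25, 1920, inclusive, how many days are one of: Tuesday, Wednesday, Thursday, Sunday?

January 21, 1919 is a Tuesday.
From January 21, 1919 to July 25, 1920 is 552 days inclusive.
552 = 7 × 78 + 6, so there are 78 full weeks plus 6 extra days.
Each full week contributes 4 days from the set (Tue, Wed, Thu, Sun): 78 × 4 = 312.
The 6 extra days are Tuesday, Wednesday, Thursday, Friday, Saturday, Sunday — 4 of them qualify.
Total: 312 + 4 = 316.

316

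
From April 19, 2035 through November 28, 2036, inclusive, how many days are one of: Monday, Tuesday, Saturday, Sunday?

April 19, 2035 is a Thursday.
That's 590 days from start to end, counting both.
590 = 7 × 84 + 2, so there are 84 full weeks plus 2 extra days.
Each full week contributes 4 days from the set (Mon, Tue, Sat, Sun): 84 × 4 = 336.
The 2 extra days are Thu, Fri — none qualify.
Total: 336 + 0 = 336.

336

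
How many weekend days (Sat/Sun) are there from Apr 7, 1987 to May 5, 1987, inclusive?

Apr 7, 1987 is a Tuesday.
From Apr 7, 1987 to May 5, 1987 is 29 days inclusive.
29 = 7 × 4 + 1, so there are 4 full weeks plus 1 extra day.
Each full week contributes 2 weekend days (Sat, Sun): 4 × 2 = 8.
The 1 extra day is Tue — none qualify.
Total: 8 + 0 = 8.

8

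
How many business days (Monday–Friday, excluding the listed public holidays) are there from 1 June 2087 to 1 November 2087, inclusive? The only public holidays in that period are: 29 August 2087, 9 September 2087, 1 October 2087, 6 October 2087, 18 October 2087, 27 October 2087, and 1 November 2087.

1 June 2087 is a Sunday.
That's 154 days from start to end, counting both.
154 = 7 × 22, so the span is exactly 22 full weeks.
Each full week contributes 5 weekdays (Mon–Fri): 22 × 5 = 110.
Total: 110.
Holidays: 29 August 2087 (Fri); 9 September 2087 (Tue); 1 October 2087 (Wed); 6 October 2087 (Mon); 18 October 2087 (Sat); 27 October 2087 (Mon); 1 November 2087 (Sat).
5 of the 7 holidays fall on weekdays; the rest are weekends and were already excluded.
Business days: 110 − 5 = 105.

105 business days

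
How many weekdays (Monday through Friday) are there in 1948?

Jan 1, 1948 is a Thursday.
From Jan 1, 1948 to Dec 31, 1948 is 366 days inclusive.
366 = 7 × 52 + 2, so there are 52 full weeks plus 2 extra days.
Each full week contributes 5 weekdays (Mon–Fri): 52 × 5 = 260.
The 2 extra days are Thu, Fri — 2 of them qualify.
Total: 260 + 2 = 262.

262 weekdays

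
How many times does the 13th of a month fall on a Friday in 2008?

The 13th falls on a Friday when the month's 13th has weekday Fri.
Jan 13 is Sun; Feb 13 is Wed; Mar 13 is Thu; Apr 13 is Sun; May 13 is Tue; Jun 13 is Fri ✓; Jul 13 is Sun; Aug 13 is Wed; Sep 13 is Sat; Oct 13 is Mon; Nov 13 is Thu; Dec 13 is Sat.
Friday the 13ths: Jun.

1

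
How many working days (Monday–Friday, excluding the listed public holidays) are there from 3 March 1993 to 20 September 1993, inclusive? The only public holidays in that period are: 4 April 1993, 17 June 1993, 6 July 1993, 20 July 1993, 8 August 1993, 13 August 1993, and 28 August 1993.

140

3 March 1993 is a Wednesday.
The range spans 202 days (inclusive of both endpoints).
202 = 7 × 28 + 6, so there are 28 full weeks plus 6 extra days.
Each full week contributes 5 weekdays (Mon–Fri): 28 × 5 = 140.
The 6 extra days are Wed, Thu, Fri, Sat, Sun, Mon — 4 of them qualify.
Total: 140 + 4 = 144.
Holidays: 4 April 1993 (Sun); 17 June 1993 (Thu); 6 July 1993 (Tue); 20 July 1993 (Tue); 8 August 1993 (Sun); 13 August 1993 (Fri); 28 August 1993 (Sat).
4 of the 7 holidays fall on weekdays; the rest are weekends and were already excluded.
Business days: 144 − 4 = 140.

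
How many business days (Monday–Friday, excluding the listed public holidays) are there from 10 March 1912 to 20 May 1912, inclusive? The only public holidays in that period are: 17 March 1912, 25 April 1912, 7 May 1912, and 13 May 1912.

10 March 1912 is a Sunday.
From 10 March 1912 to 20 May 1912 is 72 days inclusive.
72 = 7 × 10 + 2, so there are 10 full weeks plus 2 extra days.
Each full week contributes 5 weekdays (Mon–Fri): 10 × 5 = 50.
The 2 extra days are Sunday, Monday — 1 of them qualifies.
Total: 50 + 1 = 51.
Holidays: 17 March 1912 (Sun); 25 April 1912 (Thu); 7 May 1912 (Tue); 13 May 1912 (Mon).
3 of the 4 holidays fall on weekdays; the rest are weekends and were already excluded.
Business days: 51 − 3 = 48.

48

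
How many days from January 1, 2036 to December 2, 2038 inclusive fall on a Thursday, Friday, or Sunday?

457

January 1, 2036 is a Tuesday.
From January 1, 2036 to December 2, 2038 is 1067 days inclusive.
1067 = 7 × 152 + 3, so there are 152 full weeks plus 3 extra days.
Each full week contributes 3 days from the set (Thu, Fri, Sun): 152 × 3 = 456.
The 3 extra days are Tue, Wed, Thu — 1 of them qualifies.
Total: 456 + 1 = 457.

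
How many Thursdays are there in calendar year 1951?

52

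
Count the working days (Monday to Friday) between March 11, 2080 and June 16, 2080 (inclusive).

March 11, 2080 is a Monday.
The range spans 98 days (inclusive of both endpoints).
98 = 7 × 14, so the span is exactly 14 full weeks.
Each full week contributes 5 weekdays (Mon–Fri): 14 × 5 = 70.
Total: 70.

70 weekdays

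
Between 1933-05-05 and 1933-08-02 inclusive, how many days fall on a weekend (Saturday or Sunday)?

1933-05-05 is a Friday.
The range spans 90 days (inclusive of both endpoints).
90 = 7 × 12 + 6, so there are 12 full weeks plus 6 extra days.
Each full week contributes 2 weekend days (Sat, Sun): 12 × 2 = 24.
The 6 extra days are Friday, Saturday, Sunday, Monday, Tuesday, Wednesday — 2 of them qualify.
Total: 24 + 2 = 26.

26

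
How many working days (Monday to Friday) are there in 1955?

Jan 1, 1955 is a Saturday.
The range spans 365 days (inclusive of both endpoints).
365 = 7 × 52 + 1, so there are 52 full weeks plus 1 extra day.
Each full week contributes 5 weekdays (Mon–Fri): 52 × 5 = 260.
The 1 extra day is Sat — none qualify.
Total: 260 + 0 = 260.

260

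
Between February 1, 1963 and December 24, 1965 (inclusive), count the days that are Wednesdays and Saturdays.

February 1, 1963 is a Friday.
That's 1058 days from start to end, counting both.
1058 = 7 × 151 + 1, so there are 151 full weeks plus 1 extra day.
Each full week contributes 2 days from the set (Wed, Sat): 151 × 2 = 302.
The 1 extra day is Friday — none qualify.
Total: 302 + 0 = 302.

302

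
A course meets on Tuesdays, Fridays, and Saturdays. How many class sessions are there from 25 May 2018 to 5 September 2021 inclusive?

515

25 May 2018 is a Friday.
From 25 May 2018 to 5 September 2021 is 1200 days inclusive.
1200 = 7 × 171 + 3, so there are 171 full weeks plus 3 extra days.
Each full week contributes 3 days from the set (Tue, Fri, Sat): 171 × 3 = 513.
The 3 extra days are Fri, Sat, Sun — 2 of them qualify.
Total: 513 + 2 = 515.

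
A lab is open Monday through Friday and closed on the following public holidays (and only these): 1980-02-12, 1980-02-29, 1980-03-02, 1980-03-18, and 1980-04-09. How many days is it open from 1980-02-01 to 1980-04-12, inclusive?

47

1980-02-01 is a Friday.
The range spans 72 days (inclusive of both endpoints).
72 = 7 × 10 + 2, so there are 10 full weeks plus 2 extra days.
Each full week contributes 5 weekdays (Mon–Fri): 10 × 5 = 50.
The 2 extra days are Friday, Saturday — 1 of them qualifies.
Total: 50 + 1 = 51.
Holidays: 1980-02-12 (Tue); 1980-02-29 (Fri); 1980-03-02 (Sun); 1980-03-18 (Tue); 1980-04-09 (Wed).
4 of the 5 holidays fall on weekdays; the rest are weekends and were already excluded.
Business days: 51 − 4 = 47.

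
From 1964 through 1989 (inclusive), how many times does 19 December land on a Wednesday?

3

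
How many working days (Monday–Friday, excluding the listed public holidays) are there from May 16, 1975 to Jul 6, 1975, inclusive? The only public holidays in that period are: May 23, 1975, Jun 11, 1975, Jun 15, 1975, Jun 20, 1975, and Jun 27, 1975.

32 working days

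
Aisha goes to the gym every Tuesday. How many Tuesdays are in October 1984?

1 October 1984 is a Monday.
The range spans 31 days (inclusive of both endpoints).
31 = 7 × 4 + 3, so there are 4 full weeks plus 3 extra days.
Each full week contributes one Tuesday: 4 so far.
The 3 extra days are Mon, Tue, Wed — 1 of them qualifies.
Total: 4 + 1 = 5.

5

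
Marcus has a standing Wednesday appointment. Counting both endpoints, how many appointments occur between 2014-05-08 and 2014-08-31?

2014-05-08 is a Thursday.
The range spans 116 days (inclusive of both endpoints).
116 = 7 × 16 + 4, so there are 16 full weeks plus 4 extra days.
Each full week contributes one Wednesday: 16 so far.
The 4 extra days are Thu, Fri, Sat, Sun — none qualify.
Total: 16 + 0 = 16.

16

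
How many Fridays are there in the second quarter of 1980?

13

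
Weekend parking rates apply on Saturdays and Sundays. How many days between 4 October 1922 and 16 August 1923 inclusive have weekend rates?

4 October 1922 is a Wednesday.
That's 317 days from start to end, counting both.
317 = 7 × 45 + 2, so there are 45 full weeks plus 2 extra days.
Each full week contributes 2 weekend days (Sat, Sun): 45 × 2 = 90.
The 2 extra days are Wed, Thu — none qualify.
Total: 90 + 0 = 90.

90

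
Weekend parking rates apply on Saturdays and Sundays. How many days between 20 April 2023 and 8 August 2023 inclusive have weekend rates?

32

20 April 2023 is a Thursday.
That's 111 days from start to end, counting both.
111 = 7 × 15 + 6, so there are 15 full weeks plus 6 extra days.
Each full week contributes 2 weekend days (Sat, Sun): 15 × 2 = 30.
The 6 extra days are Thursday, Friday, Saturday, Sunday, Monday, Tuesday — 2 of them qualify.
Total: 30 + 2 = 32.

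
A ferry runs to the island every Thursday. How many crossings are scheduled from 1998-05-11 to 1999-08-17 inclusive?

66 Thursdays

1998-05-11 is a Monday.
That's 464 days from start to end, counting both.
464 = 7 × 66 + 2, so there are 66 full weeks plus 2 extra days.
Each full week contributes one Thursday: 66 so far.
The 2 extra days are Monday, Tuesday — none qualify.
Total: 66 + 0 = 66.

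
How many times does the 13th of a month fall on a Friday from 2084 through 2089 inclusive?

9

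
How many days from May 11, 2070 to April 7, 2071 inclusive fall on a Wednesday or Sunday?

95

May 11, 2070 is a Sunday.
From May 11, 2070 to April 7, 2071 is 332 days inclusive.
332 = 7 × 47 + 3, so there are 47 full weeks plus 3 extra days.
Each full week contributes 2 days from the set (Wed, Sun): 47 × 2 = 94.
The 3 extra days are Sun, Mon, Tue — 1 of them qualifies.
Total: 94 + 1 = 95.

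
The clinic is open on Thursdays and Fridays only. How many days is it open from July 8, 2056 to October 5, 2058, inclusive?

234

July 8, 2056 is a Saturday.
From July 8, 2056 to October 5, 2058 is 820 days inclusive.
820 = 7 × 117 + 1, so there are 117 full weeks plus 1 extra day.
Each full week contributes 2 days from the set (Thu, Fri): 117 × 2 = 234.
The 1 extra day is Saturday — none qualify.
Total: 234 + 0 = 234.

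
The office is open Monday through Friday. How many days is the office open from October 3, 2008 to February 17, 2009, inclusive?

October 3, 2008 is a Friday.
The range spans 138 days (inclusive of both endpoints).
138 = 7 × 19 + 5, so there are 19 full weeks plus 5 extra days.
Each full week contributes 5 weekdays (Mon–Fri): 19 × 5 = 95.
The 5 extra days are Friday, Saturday, Sunday, Monday, Tuesday — 3 of them qualify.
Total: 95 + 3 = 98.

98 weekdays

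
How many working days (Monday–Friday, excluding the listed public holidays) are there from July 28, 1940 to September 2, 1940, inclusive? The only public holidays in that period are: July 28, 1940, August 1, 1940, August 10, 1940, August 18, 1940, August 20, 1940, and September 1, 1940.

24 working days

July 28, 1940 is a Sunday.
That's 37 days from start to end, counting both.
37 = 7 × 5 + 2, so there are 5 full weeks plus 2 extra days.
Each full week contributes 5 weekdays (Mon–Fri): 5 × 5 = 25.
The 2 extra days are Sunday, Monday — 1 of them qualifies.
Total: 25 + 1 = 26.
Holidays: July 28, 1940 (Sun); August 1, 1940 (Thu); August 10, 1940 (Sat); August 18, 1940 (Sun); August 20, 1940 (Tue); September 1, 1940 (Sun).
2 of the 6 holidays fall on weekdays; the rest are weekends and were already excluded.
Business days: 26 − 2 = 24.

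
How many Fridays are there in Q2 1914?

13

1 April 1914 is a Wednesday.
That's 91 days from start to end, counting both.
91 = 7 × 13, so the span is exactly 13 full weeks.
Each full week contributes one Friday: 13 so far.
Total: 13.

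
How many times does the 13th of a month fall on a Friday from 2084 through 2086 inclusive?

5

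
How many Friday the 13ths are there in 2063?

2

The 13th falls on a Friday when the month's 13th has weekday Fri.
Jan 13 is Sat; Feb 13 is Tue; Mar 13 is Tue; Apr 13 is Fri ✓; May 13 is Sun; Jun 13 is Wed; Jul 13 is Fri ✓; Aug 13 is Mon; Sep 13 is Thu; Oct 13 is Sat; Nov 13 is Tue; Dec 13 is Thu.
Friday the 13ths: Apr, Jul.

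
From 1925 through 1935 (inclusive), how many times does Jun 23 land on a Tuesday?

2

Day of week of June 23 in each year:
1925: Tue ✓, 1926: Wed, 1927: Thu, 1928: Sat, 1929: Sun, 1930: Mon, 1931: Tue ✓, 1932: Thu, 1933: Fri, 1934: Sat, 1935: Sun
Tuesdays: 1925, 1931.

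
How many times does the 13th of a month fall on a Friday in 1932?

The 13th falls on a Friday when the month's 13th has weekday Fri.
Jan 13 is Wed; Feb 13 is Sat; Mar 13 is Sun; Apr 13 is Wed; May 13 is Fri ✓; Jun 13 is Mon; Jul 13 is Wed; Aug 13 is Sat; Sep 13 is Tue; Oct 13 is Thu; Nov 13 is Sun; Dec 13 is Tue.
Friday the 13ths: May.

1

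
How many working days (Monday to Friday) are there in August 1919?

1919-08-01 is a Friday.
From 1919-08-01 to 1919-08-31 is 31 days inclusive.
31 = 7 × 4 + 3, so there are 4 full weeks plus 3 extra days.
Each full week contributes 5 weekdays (Mon–Fri): 4 × 5 = 20.
The 3 extra days are Friday, Saturday, Sunday — 1 of them qualifies.
Total: 20 + 1 = 21.

21 weekdays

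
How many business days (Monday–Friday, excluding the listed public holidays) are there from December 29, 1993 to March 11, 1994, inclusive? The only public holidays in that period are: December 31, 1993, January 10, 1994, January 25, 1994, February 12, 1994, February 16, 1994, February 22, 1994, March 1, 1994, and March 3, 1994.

December 29, 1993 is a Wednesday.
The range spans 73 days (inclusive of both endpoints).
73 = 7 × 10 + 3, so there are 10 full weeks plus 3 extra days.
Each full week contributes 5 weekdays (Mon–Fri): 10 × 5 = 50.
The 3 extra days are Wed, Thu, Fri — 3 of them qualify.
Total: 50 + 3 = 53.
Holidays: December 31, 1993 (Fri); January 10, 1994 (Mon); January 25, 1994 (Tue); February 12, 1994 (Sat); February 16, 1994 (Wed); February 22, 1994 (Tue); March 1, 1994 (Tue); March 3, 1994 (Thu).
7 of the 8 holidays fall on weekdays; the rest are weekends and were already excluded.
Business days: 53 − 7 = 46.

46 business days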